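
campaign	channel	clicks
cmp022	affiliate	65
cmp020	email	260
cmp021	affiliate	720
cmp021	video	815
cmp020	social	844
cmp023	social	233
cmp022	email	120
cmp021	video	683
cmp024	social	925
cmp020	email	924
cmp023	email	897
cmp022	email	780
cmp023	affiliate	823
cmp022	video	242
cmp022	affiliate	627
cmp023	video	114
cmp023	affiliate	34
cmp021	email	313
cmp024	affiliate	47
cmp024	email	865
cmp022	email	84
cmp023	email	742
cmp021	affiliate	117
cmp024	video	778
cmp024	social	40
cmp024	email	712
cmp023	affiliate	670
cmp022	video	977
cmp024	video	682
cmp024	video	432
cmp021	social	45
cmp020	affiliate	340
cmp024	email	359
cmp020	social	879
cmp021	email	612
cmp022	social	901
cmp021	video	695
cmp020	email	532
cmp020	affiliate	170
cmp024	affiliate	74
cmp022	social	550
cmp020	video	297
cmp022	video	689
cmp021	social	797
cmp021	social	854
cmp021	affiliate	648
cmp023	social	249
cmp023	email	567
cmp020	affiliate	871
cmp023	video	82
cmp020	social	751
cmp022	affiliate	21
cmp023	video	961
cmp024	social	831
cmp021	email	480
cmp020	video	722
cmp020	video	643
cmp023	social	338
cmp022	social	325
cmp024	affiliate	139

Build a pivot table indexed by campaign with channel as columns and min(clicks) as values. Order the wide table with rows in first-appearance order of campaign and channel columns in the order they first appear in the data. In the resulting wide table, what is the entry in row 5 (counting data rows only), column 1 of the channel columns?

With rows in first-appearance order of campaign, row 5 is campaign=cmp024. channel columns in first-appearance order: affiliate, email, video, social; column 1 is affiliate.
Long rows with campaign=cmp024, channel=affiliate: min(47, 74, 139) = 47.

47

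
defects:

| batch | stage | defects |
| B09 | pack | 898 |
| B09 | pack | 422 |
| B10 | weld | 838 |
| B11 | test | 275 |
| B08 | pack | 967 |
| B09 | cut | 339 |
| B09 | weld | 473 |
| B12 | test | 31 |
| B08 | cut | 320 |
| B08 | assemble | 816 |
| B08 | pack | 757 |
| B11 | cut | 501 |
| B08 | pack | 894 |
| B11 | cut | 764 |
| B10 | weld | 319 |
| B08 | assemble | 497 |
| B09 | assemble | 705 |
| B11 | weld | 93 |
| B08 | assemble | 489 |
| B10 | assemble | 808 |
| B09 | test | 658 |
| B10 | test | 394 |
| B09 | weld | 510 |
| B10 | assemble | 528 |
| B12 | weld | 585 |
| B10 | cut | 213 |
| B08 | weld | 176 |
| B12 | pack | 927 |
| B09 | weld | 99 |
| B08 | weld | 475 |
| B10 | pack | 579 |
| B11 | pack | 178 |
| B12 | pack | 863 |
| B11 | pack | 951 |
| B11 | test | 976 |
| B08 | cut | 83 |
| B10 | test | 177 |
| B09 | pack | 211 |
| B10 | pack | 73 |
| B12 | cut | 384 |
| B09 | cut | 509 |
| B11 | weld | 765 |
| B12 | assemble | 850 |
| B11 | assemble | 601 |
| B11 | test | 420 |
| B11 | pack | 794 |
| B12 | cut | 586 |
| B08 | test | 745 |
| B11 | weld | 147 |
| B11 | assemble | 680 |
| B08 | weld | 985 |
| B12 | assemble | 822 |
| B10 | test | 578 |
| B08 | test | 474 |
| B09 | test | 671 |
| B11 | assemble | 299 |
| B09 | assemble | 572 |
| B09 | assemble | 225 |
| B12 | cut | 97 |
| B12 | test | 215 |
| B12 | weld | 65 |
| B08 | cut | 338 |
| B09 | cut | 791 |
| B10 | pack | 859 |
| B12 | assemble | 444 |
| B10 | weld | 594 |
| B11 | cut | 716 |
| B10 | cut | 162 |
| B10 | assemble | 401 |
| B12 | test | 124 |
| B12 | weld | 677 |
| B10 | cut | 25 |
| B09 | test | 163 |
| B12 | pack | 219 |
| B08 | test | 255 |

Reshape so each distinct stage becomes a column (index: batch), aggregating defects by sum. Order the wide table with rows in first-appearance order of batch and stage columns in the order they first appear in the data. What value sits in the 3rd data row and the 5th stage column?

With rows in first-appearance order of batch, row 3 is batch=B11. stage columns in first-appearance order: pack, weld, test, cut, assemble; column 5 is assemble.
Long rows with batch=B11, stage=assemble: 601 + 680 + 299 = 1580.

1580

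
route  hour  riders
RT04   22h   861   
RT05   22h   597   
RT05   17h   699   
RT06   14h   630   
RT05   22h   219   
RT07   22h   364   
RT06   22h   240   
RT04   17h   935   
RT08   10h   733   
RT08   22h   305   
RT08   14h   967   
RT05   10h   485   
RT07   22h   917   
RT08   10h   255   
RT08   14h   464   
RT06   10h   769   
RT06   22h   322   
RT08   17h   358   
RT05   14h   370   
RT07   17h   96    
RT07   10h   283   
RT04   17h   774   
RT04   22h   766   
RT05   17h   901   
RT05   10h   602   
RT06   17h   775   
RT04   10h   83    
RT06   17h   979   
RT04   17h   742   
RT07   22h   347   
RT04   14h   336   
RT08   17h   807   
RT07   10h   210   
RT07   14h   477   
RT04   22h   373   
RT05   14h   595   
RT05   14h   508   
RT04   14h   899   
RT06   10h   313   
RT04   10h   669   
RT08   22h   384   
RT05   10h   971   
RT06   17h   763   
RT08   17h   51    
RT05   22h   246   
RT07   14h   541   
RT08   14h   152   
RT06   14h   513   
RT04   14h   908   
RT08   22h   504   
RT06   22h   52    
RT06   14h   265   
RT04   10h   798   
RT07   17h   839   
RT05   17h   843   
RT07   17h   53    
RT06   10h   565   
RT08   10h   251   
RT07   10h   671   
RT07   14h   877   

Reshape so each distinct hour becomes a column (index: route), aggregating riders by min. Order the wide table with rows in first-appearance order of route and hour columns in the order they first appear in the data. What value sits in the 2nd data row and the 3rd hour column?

With rows in first-appearance order of route, row 2 is route=RT05. hour columns in first-appearance order: 22h, 17h, 14h, 10h; column 3 is 14h.
Long rows with route=RT05, hour=14h: min(370, 595, 508) = 370.

370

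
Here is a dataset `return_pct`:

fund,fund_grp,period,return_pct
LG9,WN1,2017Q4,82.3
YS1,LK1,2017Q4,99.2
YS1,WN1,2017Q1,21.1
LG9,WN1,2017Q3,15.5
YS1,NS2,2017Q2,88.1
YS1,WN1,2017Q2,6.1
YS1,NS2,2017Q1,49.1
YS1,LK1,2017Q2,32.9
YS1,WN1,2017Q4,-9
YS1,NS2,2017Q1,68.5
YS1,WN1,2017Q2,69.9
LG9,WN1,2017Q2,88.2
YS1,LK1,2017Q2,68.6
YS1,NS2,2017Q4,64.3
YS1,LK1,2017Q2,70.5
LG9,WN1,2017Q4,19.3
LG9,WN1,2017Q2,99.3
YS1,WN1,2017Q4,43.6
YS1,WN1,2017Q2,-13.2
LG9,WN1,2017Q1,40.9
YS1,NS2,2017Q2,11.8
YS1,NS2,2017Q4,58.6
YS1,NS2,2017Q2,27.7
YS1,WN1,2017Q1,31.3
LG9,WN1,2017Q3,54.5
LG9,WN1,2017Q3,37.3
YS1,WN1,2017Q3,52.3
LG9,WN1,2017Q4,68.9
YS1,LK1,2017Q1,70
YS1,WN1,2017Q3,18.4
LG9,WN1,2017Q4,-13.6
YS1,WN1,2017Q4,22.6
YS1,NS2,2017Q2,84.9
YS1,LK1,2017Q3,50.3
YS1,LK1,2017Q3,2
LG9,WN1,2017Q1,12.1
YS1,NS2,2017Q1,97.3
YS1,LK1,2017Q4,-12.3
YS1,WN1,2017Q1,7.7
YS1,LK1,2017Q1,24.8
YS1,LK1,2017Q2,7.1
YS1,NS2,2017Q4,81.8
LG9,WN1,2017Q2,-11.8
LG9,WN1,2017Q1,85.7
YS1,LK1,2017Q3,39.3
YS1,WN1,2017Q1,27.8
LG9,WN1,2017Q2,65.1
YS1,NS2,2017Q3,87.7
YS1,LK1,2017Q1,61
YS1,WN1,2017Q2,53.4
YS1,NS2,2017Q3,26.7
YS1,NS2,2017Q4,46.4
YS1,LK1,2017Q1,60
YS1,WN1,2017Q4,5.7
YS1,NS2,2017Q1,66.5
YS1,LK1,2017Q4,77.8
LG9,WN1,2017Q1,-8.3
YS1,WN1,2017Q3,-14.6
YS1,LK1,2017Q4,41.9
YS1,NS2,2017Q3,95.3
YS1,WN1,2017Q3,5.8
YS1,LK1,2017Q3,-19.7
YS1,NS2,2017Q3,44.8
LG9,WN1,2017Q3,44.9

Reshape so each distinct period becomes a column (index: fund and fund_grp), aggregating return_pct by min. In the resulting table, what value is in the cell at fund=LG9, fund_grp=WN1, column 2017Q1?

-8.3

Rows with fund=LG9, fund_grp=WN1 and period=2017Q1: return_pct values are 40.9, 12.1, 85.7, -8.3.
min(40.9, 12.1, 85.7, -8.3) = -8.3.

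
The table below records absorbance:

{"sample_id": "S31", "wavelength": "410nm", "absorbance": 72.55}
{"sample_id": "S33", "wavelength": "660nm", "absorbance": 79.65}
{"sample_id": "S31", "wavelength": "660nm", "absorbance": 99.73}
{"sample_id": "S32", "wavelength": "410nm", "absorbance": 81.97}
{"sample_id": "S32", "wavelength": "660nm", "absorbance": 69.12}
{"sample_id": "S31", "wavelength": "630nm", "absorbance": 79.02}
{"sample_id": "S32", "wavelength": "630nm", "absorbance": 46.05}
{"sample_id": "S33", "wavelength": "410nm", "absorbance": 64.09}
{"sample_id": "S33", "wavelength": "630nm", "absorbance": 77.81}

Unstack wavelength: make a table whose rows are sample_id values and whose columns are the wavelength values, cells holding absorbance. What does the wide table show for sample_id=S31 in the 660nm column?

99.73

Wide layout: rows indexed by sample_id, columns are the 3 distinct wavelength values (410nm, 660nm, 630nm).
Cell (sample_id=S31, wavelength=660nm) draws from the long row where sample_id=S31 and wavelength=660nm, which has absorbance=99.73.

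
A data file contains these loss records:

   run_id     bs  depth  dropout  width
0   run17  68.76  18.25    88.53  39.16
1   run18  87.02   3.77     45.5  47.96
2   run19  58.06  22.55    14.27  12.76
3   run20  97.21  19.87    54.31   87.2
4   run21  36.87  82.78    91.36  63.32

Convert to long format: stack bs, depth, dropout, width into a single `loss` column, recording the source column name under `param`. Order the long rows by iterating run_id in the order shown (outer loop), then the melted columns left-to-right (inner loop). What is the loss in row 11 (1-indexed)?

20 rows total (5 × 4). Row 11: index ⌊(11-1)/4⌋ = 2 into run_id → run19; (11-1) mod 4 = 2 into the melted columns → dropout.
So row 11 is (run19, dropout, 14.27); loss = 14.27.

14.27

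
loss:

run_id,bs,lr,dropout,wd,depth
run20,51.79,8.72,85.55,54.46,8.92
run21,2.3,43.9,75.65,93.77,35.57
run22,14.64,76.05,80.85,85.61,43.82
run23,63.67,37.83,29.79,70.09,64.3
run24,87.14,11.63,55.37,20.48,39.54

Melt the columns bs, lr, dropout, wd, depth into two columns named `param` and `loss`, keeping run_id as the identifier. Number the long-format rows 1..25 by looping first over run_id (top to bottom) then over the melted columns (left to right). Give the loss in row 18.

25 rows total (5 × 5). Row 18: index ⌊(18-1)/5⌋ = 3 into run_id → run23; (18-1) mod 5 = 2 into the melted columns → dropout.
So row 18 is (run23, dropout, 29.79); loss = 29.79.

29.79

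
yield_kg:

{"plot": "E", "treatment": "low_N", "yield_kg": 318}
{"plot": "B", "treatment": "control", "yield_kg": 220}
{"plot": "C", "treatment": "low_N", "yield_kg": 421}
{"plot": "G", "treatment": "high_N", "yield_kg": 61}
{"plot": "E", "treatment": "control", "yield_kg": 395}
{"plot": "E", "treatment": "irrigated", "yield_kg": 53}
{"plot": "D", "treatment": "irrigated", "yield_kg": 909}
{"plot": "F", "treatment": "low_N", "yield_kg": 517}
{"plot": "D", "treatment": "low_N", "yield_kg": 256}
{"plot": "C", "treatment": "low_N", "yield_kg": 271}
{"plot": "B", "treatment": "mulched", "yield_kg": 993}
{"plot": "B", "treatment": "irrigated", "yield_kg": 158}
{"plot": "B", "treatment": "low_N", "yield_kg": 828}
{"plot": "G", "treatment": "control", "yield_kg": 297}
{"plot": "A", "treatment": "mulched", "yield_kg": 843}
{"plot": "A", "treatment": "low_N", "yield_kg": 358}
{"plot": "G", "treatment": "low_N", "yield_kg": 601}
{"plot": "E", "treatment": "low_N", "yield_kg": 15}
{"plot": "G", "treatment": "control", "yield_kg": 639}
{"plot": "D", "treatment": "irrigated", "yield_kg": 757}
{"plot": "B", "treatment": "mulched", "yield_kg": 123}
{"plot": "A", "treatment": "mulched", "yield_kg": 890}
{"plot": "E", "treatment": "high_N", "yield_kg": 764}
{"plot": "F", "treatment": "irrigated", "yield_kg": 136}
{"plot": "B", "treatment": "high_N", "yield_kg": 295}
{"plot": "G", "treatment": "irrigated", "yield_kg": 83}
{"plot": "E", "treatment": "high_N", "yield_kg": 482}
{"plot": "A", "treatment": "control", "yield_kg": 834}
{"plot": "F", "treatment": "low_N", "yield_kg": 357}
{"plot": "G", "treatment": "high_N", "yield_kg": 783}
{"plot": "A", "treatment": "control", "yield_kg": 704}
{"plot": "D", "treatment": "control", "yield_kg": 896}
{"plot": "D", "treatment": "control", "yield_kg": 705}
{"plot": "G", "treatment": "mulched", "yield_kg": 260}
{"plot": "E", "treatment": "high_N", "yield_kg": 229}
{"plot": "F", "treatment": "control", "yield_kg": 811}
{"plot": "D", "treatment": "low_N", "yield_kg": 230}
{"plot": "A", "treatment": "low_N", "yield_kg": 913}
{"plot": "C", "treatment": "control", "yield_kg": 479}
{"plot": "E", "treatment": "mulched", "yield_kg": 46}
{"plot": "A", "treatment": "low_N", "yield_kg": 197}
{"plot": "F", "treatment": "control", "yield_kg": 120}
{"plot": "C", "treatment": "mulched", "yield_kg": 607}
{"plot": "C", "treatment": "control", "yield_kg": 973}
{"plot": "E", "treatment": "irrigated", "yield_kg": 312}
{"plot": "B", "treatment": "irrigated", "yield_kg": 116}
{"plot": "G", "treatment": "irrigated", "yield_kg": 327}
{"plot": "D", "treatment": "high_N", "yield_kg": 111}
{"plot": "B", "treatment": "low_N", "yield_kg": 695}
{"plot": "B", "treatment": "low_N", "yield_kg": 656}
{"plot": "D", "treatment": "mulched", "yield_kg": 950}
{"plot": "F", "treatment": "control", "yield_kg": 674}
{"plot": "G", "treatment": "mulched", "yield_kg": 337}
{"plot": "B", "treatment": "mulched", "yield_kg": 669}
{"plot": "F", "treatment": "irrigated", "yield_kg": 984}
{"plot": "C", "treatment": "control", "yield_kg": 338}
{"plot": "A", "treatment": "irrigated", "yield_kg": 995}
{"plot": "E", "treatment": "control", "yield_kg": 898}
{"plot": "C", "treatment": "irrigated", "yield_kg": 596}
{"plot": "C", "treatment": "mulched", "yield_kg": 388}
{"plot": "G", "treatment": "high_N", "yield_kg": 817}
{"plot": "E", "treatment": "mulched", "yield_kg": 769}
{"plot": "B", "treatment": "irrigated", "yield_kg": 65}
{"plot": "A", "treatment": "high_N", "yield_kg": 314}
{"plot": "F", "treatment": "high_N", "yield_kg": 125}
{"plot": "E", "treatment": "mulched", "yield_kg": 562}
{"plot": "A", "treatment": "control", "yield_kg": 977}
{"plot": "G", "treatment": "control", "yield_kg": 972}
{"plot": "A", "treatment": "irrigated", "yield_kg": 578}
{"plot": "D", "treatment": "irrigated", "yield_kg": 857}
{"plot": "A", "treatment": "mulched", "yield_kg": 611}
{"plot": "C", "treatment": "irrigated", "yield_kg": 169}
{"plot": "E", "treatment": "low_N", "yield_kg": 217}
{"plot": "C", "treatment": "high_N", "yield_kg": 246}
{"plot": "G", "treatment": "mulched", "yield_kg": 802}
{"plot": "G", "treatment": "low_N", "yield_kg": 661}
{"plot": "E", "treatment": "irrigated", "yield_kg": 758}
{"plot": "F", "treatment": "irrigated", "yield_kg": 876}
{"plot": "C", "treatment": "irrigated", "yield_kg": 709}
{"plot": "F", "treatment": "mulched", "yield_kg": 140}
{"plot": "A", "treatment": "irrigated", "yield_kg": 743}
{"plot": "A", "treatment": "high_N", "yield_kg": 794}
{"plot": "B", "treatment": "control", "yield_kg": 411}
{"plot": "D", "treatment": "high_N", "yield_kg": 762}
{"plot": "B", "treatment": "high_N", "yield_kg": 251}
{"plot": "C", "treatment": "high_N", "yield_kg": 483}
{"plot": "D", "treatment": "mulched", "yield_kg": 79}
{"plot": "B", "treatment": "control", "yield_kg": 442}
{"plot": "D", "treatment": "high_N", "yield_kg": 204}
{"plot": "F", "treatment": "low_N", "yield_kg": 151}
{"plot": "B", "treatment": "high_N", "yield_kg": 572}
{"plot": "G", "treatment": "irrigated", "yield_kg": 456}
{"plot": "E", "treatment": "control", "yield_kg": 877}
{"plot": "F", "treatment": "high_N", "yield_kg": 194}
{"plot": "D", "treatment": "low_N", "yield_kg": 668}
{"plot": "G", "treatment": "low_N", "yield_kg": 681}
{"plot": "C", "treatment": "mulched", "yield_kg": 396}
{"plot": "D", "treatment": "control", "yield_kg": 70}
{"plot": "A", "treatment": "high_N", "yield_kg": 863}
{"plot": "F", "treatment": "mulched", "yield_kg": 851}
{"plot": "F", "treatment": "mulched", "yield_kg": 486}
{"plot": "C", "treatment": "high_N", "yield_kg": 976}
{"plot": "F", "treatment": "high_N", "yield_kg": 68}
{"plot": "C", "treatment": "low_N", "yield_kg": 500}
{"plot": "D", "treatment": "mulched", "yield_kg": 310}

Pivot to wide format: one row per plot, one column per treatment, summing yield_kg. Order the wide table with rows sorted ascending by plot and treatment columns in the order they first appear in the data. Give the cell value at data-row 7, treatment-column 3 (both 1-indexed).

With rows sorted ascending by plot, row 7 is plot=G. treatment columns in first-appearance order: low_N, control, high_N, irrigated, mulched; column 3 is high_N.
Long rows with plot=G, treatment=high_N: 61 + 783 + 817 = 1661.

1661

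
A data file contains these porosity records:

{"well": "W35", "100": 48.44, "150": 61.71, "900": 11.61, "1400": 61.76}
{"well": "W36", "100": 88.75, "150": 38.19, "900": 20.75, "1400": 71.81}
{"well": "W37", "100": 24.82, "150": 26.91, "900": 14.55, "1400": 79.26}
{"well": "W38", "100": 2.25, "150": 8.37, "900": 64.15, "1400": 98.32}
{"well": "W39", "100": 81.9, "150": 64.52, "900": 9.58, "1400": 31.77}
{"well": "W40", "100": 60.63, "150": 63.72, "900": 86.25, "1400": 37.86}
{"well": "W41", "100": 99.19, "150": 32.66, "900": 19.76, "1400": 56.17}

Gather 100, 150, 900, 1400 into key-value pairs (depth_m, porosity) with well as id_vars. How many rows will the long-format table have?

7 well values × 4 melted columns = 28 rows.

28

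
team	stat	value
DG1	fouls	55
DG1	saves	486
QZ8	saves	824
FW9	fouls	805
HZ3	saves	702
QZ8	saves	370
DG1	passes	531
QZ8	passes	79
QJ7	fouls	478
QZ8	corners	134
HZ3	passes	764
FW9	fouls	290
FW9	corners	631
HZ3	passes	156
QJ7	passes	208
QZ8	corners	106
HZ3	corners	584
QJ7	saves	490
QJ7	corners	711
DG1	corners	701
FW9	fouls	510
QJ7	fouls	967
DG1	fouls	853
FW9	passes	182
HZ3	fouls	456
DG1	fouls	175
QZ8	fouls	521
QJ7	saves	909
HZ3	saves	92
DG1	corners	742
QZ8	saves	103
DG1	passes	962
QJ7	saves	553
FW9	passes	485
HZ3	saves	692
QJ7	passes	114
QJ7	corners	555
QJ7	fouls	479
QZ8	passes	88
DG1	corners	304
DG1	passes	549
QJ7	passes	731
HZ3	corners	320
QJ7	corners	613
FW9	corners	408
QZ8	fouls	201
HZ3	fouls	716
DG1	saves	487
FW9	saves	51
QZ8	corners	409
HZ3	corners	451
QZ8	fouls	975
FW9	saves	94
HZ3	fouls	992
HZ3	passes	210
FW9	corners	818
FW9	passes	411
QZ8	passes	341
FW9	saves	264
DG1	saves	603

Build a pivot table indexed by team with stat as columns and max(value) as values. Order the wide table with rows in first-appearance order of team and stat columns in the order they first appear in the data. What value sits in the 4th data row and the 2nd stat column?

With rows in first-appearance order of team, row 4 is team=HZ3. stat columns in first-appearance order: fouls, saves, passes, corners; column 2 is saves.
Long rows with team=HZ3, stat=saves: max(702, 92, 692) = 702.

702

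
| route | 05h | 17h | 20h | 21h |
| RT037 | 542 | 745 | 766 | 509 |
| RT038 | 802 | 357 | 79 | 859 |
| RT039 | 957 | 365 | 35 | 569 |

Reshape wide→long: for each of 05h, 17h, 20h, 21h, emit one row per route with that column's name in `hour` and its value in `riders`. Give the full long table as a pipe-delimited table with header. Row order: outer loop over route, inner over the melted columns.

Each (route, column) pair becomes one row: 3 × 4 = 12 rows.
For example, (RT037, 05h) → riders=542.

| route | hour | riders |
| RT037 | 05h | 542 |
| RT037 | 17h | 745 |
| RT037 | 20h | 766 |
| RT037 | 21h | 509 |
| RT038 | 05h | 802 |
| RT038 | 17h | 357 |
| RT038 | 20h | 79 |
| RT038 | 21h | 859 |
| RT039 | 05h | 957 |
| RT039 | 17h | 365 |
| RT039 | 20h | 35 |
| RT039 | 21h | 569 |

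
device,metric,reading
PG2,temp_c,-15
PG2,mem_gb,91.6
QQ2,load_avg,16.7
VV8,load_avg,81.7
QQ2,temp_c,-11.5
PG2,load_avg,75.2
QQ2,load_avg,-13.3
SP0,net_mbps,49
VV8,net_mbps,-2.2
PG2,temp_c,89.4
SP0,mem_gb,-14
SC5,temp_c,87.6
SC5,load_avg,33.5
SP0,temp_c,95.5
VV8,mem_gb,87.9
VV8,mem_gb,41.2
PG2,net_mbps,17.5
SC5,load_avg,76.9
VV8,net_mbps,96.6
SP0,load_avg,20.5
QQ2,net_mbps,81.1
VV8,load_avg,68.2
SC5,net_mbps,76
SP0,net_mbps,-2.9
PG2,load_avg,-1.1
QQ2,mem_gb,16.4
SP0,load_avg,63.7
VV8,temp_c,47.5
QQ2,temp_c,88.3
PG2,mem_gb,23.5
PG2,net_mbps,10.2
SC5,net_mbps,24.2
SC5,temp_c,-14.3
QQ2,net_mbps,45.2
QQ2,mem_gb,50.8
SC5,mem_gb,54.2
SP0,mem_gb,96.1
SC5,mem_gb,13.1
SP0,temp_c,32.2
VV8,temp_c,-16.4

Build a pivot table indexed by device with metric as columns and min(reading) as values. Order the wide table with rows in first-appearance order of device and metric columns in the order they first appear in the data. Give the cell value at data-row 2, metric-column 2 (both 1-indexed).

16.4

With rows in first-appearance order of device, row 2 is device=QQ2. metric columns in first-appearance order: temp_c, mem_gb, load_avg, net_mbps; column 2 is mem_gb.
Long rows with device=QQ2, metric=mem_gb: min(16.4, 50.8) = 16.4.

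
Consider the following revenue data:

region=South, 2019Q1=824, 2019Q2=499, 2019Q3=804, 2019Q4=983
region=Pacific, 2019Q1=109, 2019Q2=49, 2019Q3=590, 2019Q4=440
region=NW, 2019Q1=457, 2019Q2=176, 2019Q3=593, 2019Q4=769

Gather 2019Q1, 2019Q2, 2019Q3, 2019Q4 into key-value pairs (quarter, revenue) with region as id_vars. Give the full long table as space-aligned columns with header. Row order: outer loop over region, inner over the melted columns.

Each (region, column) pair becomes one row: 3 × 4 = 12 rows.
For example, (South, 2019Q1) → revenue=824.

region   quarter  revenue
South    2019Q1   824    
South    2019Q2   499    
South    2019Q3   804    
South    2019Q4   983    
Pacific  2019Q1   109    
Pacific  2019Q2   49     
Pacific  2019Q3   590    
Pacific  2019Q4   440    
NW       2019Q1   457    
NW       2019Q2   176    
NW       2019Q3   593    
NW       2019Q4   769    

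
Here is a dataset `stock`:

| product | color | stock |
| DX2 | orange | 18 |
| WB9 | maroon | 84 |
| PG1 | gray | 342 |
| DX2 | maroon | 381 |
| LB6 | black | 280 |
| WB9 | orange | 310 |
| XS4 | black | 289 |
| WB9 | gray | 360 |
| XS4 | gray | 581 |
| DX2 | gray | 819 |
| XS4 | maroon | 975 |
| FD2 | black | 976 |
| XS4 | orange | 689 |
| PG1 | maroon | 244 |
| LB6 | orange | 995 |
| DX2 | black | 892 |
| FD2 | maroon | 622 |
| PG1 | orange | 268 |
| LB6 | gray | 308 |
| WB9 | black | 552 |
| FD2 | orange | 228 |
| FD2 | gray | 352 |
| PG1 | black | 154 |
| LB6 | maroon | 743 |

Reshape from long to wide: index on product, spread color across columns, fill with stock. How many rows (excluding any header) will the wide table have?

6 distinct product values → 6 rows.

6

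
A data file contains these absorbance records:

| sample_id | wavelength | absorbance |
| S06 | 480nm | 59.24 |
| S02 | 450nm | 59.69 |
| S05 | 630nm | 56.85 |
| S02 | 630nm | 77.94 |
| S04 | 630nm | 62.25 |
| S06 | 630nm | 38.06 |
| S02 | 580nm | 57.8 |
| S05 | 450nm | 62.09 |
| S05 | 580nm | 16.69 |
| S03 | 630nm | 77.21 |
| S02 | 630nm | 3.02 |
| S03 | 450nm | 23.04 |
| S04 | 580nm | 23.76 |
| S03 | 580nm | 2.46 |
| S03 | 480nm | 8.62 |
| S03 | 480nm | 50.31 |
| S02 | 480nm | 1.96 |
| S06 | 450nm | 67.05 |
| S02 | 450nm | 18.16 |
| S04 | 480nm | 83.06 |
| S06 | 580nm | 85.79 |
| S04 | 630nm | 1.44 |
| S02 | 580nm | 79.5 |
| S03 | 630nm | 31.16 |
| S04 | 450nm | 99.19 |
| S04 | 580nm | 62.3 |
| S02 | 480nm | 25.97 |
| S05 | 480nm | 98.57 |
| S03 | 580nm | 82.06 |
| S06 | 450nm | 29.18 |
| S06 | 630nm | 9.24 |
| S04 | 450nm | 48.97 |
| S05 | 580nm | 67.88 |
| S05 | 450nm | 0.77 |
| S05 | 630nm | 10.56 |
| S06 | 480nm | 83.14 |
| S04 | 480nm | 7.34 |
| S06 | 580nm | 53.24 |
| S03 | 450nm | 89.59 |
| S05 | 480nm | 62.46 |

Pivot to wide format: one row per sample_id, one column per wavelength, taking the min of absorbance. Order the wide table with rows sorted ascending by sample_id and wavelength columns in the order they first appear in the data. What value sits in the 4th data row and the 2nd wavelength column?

With rows sorted ascending by sample_id, row 4 is sample_id=S05. wavelength columns in first-appearance order: 480nm, 450nm, 630nm, 580nm; column 2 is 450nm.
Long rows with sample_id=S05, wavelength=450nm: min(62.09, 0.77) = 0.77.

0.77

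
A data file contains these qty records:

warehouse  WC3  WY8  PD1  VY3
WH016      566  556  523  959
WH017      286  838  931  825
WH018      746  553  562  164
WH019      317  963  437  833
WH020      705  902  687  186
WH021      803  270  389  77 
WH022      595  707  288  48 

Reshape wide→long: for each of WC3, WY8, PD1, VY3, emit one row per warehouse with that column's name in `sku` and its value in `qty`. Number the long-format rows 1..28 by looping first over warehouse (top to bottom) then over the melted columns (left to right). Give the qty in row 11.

562

28 rows total (7 × 4). Row 11: index ⌊(11-1)/4⌋ = 2 into warehouse → WH018; (11-1) mod 4 = 2 into the melted columns → PD1.
So row 11 is (WH018, PD1, 562); qty = 562.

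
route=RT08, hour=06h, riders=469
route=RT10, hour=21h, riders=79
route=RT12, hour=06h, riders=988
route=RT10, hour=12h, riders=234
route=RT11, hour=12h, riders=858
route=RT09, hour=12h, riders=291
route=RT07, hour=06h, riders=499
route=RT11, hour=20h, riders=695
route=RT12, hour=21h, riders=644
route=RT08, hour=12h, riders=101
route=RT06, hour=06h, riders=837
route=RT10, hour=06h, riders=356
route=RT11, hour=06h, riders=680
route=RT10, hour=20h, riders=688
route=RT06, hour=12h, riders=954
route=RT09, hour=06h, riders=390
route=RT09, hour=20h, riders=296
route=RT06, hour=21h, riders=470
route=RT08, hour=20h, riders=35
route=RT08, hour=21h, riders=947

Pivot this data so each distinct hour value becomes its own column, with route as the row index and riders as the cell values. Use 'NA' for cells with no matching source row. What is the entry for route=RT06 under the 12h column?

The long row with route=RT06, hour=12h has riders=954.

954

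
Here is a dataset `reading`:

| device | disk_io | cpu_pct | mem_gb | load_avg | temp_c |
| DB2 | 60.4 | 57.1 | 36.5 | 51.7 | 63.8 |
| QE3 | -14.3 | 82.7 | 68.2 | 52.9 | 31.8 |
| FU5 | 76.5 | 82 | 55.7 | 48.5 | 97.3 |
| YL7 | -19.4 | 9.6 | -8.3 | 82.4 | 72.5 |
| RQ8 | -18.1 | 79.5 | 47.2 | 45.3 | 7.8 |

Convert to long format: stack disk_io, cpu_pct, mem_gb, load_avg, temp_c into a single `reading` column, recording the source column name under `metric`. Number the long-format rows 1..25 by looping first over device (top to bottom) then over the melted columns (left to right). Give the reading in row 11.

76.5

25 rows total (5 × 5). Row 11: index ⌊(11-1)/5⌋ = 2 into device → FU5; (11-1) mod 5 = 0 into the melted columns → disk_io.
So row 11 is (FU5, disk_io, 76.5); reading = 76.5.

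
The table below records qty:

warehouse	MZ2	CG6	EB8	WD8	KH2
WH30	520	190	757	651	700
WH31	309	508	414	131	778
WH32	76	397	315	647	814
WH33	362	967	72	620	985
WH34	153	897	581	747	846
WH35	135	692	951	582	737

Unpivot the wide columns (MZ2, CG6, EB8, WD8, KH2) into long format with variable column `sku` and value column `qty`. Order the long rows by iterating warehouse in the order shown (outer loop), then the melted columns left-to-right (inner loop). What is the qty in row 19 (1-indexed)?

620

30 rows total (6 × 5). Row 19: index ⌊(19-1)/5⌋ = 3 into warehouse → WH33; (19-1) mod 5 = 3 into the melted columns → WD8.
So row 19 is (WH33, WD8, 620); qty = 620.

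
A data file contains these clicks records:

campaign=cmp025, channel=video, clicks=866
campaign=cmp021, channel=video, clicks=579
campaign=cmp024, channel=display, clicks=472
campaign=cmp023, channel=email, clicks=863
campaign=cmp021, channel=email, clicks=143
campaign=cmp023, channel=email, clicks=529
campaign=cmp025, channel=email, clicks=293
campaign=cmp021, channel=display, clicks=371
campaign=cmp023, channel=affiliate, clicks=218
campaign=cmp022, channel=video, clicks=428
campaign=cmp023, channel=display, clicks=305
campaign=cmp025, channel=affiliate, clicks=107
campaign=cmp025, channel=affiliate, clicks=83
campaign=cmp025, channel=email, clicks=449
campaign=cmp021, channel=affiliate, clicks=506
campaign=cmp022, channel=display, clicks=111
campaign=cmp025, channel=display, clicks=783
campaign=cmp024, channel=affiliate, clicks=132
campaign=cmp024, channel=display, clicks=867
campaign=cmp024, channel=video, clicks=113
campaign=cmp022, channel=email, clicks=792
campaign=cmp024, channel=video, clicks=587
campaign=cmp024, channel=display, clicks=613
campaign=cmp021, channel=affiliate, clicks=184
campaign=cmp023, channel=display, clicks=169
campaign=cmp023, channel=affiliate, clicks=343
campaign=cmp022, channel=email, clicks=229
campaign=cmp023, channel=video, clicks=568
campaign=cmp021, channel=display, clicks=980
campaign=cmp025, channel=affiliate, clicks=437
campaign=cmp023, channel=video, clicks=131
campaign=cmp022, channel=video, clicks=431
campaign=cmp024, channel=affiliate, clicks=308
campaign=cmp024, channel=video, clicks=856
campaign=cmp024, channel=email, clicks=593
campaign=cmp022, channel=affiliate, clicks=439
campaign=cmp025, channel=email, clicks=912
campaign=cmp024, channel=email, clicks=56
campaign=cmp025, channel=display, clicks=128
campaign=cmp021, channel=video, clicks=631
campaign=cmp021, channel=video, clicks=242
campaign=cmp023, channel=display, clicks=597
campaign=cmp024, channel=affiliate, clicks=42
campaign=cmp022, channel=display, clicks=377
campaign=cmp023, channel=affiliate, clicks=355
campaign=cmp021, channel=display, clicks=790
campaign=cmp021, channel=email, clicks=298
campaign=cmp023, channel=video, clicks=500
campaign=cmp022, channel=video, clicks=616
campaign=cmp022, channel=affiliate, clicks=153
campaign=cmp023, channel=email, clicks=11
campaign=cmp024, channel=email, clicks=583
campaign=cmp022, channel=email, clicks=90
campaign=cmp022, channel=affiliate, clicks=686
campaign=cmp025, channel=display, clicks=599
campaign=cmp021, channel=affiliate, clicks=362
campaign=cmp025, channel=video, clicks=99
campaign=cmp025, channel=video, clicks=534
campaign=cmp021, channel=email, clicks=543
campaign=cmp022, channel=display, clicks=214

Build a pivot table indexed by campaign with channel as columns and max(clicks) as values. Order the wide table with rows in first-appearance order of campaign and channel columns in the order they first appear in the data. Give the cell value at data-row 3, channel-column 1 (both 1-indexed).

856

With rows in first-appearance order of campaign, row 3 is campaign=cmp024. channel columns in first-appearance order: video, display, email, affiliate; column 1 is video.
Long rows with campaign=cmp024, channel=video: max(113, 587, 856) = 856.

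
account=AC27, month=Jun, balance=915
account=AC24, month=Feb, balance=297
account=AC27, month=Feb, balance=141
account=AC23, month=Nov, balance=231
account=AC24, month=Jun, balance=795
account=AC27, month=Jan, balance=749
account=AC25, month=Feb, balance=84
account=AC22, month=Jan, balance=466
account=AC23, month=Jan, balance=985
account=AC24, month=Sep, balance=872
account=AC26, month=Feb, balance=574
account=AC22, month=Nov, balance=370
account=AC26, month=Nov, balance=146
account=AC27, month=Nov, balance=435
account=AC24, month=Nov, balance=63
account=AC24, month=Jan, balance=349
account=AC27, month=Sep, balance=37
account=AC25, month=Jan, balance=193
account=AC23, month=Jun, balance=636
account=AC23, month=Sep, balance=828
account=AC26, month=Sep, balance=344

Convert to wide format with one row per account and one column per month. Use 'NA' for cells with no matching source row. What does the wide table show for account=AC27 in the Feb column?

141

The long row with account=AC27, month=Feb has balance=141.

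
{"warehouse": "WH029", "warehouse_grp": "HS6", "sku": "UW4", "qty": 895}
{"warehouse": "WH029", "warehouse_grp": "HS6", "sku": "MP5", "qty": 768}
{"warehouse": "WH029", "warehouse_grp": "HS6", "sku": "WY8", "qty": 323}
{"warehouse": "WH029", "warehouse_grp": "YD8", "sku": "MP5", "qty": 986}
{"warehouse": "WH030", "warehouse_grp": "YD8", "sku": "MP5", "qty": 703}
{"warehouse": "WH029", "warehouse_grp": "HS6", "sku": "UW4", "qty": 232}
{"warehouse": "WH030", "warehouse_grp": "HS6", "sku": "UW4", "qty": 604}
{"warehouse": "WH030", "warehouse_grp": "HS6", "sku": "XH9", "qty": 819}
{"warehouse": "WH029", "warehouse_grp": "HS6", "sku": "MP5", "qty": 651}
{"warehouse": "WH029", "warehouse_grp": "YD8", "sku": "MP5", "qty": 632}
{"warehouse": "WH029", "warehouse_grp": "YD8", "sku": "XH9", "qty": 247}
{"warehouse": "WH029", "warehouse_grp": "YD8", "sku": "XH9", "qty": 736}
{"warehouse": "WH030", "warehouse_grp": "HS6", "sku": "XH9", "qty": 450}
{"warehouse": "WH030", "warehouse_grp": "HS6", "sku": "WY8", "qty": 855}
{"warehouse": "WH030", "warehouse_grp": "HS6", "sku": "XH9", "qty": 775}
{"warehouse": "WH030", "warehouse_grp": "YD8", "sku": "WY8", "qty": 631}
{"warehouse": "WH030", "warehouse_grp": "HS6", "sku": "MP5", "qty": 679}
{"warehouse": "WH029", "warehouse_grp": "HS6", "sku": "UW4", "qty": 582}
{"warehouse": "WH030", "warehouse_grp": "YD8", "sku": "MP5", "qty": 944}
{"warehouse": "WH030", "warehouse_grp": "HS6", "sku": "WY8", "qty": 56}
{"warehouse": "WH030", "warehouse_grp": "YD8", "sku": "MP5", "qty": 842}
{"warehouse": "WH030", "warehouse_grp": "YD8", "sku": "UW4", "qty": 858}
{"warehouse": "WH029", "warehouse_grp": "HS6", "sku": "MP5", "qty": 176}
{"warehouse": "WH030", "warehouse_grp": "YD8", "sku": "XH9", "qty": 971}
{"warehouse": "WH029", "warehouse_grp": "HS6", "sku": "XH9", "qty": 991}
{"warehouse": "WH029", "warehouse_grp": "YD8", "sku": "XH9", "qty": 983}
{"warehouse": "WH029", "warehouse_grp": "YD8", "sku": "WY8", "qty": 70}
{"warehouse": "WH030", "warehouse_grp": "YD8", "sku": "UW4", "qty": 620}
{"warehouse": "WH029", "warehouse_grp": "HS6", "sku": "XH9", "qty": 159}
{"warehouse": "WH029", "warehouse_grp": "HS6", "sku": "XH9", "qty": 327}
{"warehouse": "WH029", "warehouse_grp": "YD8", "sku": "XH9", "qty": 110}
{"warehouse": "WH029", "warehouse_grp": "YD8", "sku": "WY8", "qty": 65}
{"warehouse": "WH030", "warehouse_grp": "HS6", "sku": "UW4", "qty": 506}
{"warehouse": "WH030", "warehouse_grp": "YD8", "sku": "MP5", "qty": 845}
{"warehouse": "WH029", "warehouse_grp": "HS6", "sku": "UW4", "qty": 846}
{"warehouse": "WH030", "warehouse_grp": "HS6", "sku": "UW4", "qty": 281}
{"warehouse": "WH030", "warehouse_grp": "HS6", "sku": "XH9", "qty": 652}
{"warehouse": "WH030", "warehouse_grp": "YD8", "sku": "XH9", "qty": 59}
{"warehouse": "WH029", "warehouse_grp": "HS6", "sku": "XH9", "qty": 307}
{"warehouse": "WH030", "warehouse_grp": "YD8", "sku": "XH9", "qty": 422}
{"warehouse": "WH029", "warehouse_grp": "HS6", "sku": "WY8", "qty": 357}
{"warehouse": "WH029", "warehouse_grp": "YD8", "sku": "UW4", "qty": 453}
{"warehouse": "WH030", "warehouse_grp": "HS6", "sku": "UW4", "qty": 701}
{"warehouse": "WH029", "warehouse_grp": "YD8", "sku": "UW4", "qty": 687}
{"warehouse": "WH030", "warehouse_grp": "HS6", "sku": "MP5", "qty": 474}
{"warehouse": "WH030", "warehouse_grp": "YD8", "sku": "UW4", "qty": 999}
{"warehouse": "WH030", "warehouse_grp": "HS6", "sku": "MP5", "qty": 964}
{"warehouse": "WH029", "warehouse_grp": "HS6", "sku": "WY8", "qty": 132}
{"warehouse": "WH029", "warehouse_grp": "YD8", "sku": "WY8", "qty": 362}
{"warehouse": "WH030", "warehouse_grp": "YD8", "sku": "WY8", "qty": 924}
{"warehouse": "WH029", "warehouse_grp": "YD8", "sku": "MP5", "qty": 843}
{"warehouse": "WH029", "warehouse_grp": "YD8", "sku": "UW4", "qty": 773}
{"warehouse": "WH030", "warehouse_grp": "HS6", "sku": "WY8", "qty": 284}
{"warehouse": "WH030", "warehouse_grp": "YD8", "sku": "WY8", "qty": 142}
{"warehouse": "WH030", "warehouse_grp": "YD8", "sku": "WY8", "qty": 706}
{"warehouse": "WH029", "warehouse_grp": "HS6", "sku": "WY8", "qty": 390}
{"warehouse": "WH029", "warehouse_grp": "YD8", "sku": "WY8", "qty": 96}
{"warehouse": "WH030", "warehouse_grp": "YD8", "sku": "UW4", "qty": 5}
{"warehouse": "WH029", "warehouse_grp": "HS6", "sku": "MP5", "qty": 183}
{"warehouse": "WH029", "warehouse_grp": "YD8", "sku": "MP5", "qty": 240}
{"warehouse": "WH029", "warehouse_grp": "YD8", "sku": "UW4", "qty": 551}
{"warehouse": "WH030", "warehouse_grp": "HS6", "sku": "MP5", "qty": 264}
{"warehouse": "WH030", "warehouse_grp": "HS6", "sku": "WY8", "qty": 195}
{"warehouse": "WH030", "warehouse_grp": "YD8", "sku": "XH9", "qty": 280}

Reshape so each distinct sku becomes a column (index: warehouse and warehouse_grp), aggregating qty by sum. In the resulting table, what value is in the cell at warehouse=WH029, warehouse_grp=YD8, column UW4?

2464

Rows with warehouse=WH029, warehouse_grp=YD8 and sku=UW4: qty values are 453, 687, 773, 551.
453 + 687 + 773 + 551 = 2464.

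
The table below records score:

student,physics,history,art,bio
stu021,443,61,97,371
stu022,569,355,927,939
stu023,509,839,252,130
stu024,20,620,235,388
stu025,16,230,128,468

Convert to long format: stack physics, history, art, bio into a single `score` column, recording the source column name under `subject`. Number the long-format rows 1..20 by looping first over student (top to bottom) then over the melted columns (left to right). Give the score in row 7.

927

20 rows total (5 × 4). Row 7: index ⌊(7-1)/4⌋ = 1 into student → stu022; (7-1) mod 4 = 2 into the melted columns → art.
So row 7 is (stu022, art, 927); score = 927.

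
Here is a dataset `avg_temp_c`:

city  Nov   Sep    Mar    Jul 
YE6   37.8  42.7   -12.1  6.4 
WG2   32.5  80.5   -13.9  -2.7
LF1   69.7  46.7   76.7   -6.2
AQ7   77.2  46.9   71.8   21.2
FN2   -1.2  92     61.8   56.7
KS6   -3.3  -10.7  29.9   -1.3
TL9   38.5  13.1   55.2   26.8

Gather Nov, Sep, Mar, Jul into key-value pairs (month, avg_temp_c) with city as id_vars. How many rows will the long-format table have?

7 city values × 4 melted columns = 28 rows.

28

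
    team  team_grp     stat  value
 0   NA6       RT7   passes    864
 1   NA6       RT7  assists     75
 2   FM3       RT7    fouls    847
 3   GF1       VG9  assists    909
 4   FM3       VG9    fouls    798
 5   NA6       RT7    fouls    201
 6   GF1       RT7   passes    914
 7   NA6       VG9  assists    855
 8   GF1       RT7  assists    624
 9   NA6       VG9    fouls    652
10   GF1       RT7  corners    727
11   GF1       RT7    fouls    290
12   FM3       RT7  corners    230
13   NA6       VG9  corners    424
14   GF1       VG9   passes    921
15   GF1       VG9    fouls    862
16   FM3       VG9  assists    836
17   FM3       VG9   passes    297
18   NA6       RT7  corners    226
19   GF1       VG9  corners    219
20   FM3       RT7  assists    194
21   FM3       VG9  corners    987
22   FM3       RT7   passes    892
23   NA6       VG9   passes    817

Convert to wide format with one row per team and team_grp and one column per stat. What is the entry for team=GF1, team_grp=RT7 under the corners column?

Wide layout: rows indexed by team and team_grp, columns are the 4 distinct stat values (passes, assists, fouls, corners).
Cell (team=GF1, team_grp=RT7, stat=corners) draws from the long row where team=GF1, team_grp=RT7 and stat=corners, which has value=727.

727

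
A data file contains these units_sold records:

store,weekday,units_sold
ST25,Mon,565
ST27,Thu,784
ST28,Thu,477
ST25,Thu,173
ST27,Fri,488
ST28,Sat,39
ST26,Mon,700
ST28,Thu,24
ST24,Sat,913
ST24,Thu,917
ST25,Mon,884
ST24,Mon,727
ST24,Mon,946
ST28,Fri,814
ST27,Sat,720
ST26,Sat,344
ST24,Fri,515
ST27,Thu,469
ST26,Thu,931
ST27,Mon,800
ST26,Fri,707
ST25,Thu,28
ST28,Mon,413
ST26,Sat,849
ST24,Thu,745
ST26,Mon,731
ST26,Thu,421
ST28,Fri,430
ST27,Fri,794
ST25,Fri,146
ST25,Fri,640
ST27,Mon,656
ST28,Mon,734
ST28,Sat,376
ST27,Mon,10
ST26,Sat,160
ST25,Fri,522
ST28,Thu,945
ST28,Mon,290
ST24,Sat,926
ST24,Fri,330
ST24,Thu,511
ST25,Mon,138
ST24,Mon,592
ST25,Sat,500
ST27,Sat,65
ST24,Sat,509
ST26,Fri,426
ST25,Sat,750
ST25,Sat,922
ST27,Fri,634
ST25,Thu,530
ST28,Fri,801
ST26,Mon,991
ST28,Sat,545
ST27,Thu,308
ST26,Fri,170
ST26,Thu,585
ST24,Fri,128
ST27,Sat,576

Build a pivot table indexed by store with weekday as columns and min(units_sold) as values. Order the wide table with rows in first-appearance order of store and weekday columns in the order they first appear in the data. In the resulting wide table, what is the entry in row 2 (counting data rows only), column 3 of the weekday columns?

488

With rows in first-appearance order of store, row 2 is store=ST27. weekday columns in first-appearance order: Mon, Thu, Fri, Sat; column 3 is Fri.
Long rows with store=ST27, weekday=Fri: min(488, 794, 634) = 488.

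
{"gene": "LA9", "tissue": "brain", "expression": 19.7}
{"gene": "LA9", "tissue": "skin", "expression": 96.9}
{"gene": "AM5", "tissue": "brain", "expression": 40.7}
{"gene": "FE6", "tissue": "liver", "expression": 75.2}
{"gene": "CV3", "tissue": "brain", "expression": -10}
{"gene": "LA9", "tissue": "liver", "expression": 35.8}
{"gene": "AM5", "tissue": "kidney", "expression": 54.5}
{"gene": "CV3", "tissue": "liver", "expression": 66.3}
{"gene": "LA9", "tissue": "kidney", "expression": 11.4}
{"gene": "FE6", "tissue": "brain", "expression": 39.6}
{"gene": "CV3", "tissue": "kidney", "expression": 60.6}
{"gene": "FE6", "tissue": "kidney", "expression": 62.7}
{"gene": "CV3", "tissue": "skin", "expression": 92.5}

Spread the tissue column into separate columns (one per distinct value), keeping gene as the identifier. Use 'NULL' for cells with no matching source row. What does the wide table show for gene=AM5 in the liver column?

NULL

No long-format row has gene=AM5 and tissue=liver, so the cell is NULL.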